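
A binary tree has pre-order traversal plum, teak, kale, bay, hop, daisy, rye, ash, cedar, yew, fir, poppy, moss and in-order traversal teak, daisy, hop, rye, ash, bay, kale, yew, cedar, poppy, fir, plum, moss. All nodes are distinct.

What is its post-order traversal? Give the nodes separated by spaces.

The first element of pre-order is the root; it splits in-order into left and right subtrees.
Root plum: left subtree has 11 nodes {teak, daisy, hop, rye, ash, bay, kale, yew, cedar, poppy, fir}, right has 1 {moss}.
  Root teak: left subtree has 0 nodes { }, right has 10 {daisy, hop, rye, ash, bay, kale, yew, cedar, poppy, fir}.
    Root kale: left subtree has 5 nodes {daisy, hop, rye, ash, bay}, right has 4 {yew, cedar, poppy, fir}.
      Root bay: left subtree has 4 nodes {daisy, hop, rye, ash}, right has 0 { }.
        Root hop: left subtree has 1 node {daisy}, right has 2 {rye, ash}.
          Root rye: left subtree has 0 nodes { }, right has 1 {ash}.
      Root cedar: left subtree has 1 node {yew}, right has 2 {poppy, fir}.
        Root fir: left subtree has 1 node {poppy}, right has 0 { }.

daisy ash rye hop bay yew poppy fir cedar kale teak moss plum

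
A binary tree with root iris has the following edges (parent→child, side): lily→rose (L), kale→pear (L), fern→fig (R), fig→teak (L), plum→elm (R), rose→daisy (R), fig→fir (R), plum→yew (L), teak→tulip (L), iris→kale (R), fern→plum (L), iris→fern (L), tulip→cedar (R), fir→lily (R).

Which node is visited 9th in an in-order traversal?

fir

In-order visits the left subtree, then the node, then the right subtree.
At iris: go left to fern.
  At fern: go left to plum.
    At plum: go left to yew.
      yew is a leaf — visit yew.
    Visit plum.
    At plum: go right to elm.
      elm is a leaf — visit elm.
  Visit fern.
  At fern: go right to fig.
    At fig: go left to teak.
      At teak: go left to tulip.
        At tulip: no left child.
        Visit tulip.
        At tulip: go right to cedar.
          cedar is a leaf — visit cedar.
      Visit teak.
      At teak: no right child.
    Visit fig.
    At fig: go right to fir.
      At fir: no left child.
      Visit fir.
      At fir: go right to lily.
        At lily: go left to rose.
          At rose: no left child.
          Visit rose.
          At rose: go right to daisy.
            daisy is a leaf — visit daisy.
        Visit lily.
        At lily: no right child.
Visit iris.
At iris: go right to kale.
  At kale: go left to pear.
    pear is a leaf — visit pear.
  Visit kale.
  At kale: no right child.
Full in-order sequence: yew, plum, elm, fern, tulip, cedar, teak, fig, fir, rose, daisy, lily, iris, pear, kale.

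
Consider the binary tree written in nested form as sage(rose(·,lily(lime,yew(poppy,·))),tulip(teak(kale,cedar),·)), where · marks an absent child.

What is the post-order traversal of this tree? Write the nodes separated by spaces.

Post-order visits the left subtree, then the right subtree, then the node.
At sage: go left to rose.
  At rose: no left child.
  At rose: go right to lily.
    At lily: go left to lime.
      lime is a leaf — visit lime.
    At lily: go right to yew.
      At yew: go left to poppy.
        poppy is a leaf — visit poppy.
      At yew: no right child.
      Visit yew.
    Visit lily.
  Visit rose.
At sage: go right to tulip.
  At tulip: go left to teak.
    At teak: go left to kale.
      kale is a leaf — visit kale.
    At teak: go right to cedar.
      cedar is a leaf — visit cedar.
    Visit teak.
  At tulip: no right child.
  Visit tulip.
Visit sage.

lime poppy yew lily rose kale cedar teak tulip sage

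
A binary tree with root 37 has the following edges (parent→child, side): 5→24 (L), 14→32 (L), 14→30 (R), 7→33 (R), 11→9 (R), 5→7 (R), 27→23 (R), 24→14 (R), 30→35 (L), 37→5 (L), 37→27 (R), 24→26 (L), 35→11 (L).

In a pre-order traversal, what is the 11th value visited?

7

Pre-order visits the node, then its left subtree, then its right subtree.
Visit 37.
At 37: go left to 5.
  Visit 5.
  At 5: go left to 24.
    Visit 24.
    At 24: go left to 26.
      26 is a leaf — visit 26.
    At 24: go right to 14.
      Visit 14.
      At 14: go left to 32.
        32 is a leaf — visit 32.
      At 14: go right to 30.
        Visit 30.
        At 30: go left to 35.
          Visit 35.
          At 35: go left to 11.
            Visit 11.
            At 11: no left child.
            At 11: go right to 9.
              9 is a leaf — visit 9.
          At 35: no right child.
        At 30: no right child.
  At 5: go right to 7.
    Visit 7.
    At 7: no left child.
    At 7: go right to 33.
      33 is a leaf — visit 33.
At 37: go right to 27.
  Visit 27.
  At 27: no left child.
  At 27: go right to 23.
    23 is a leaf — visit 23.
Full pre-order sequence: 37, 5, 24, 26, 14, 32, 30, 35, 11, 9, 7, 33, 27, 23.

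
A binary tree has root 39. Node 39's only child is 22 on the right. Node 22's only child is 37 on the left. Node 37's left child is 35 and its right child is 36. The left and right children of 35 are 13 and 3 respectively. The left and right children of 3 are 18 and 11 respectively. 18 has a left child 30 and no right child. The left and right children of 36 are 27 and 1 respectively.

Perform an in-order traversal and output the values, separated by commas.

In-order visits the left subtree, then the node, then the right subtree.
At 39: no left child.
Visit 39.
At 39: go right to 22.
  At 22: go left to 37.
    At 37: go left to 35.
      At 35: go left to 13.
        13 is a leaf — visit 13.
      Visit 35.
      At 35: go right to 3.
        At 3: go left to 18.
          At 18: go left to 30.
            30 is a leaf — visit 30.
          Visit 18.
          At 18: no right child.
        Visit 3.
        At 3: go right to 11.
          11 is a leaf — visit 11.
    Visit 37.
    At 37: go right to 36.
      At 36: go left to 27.
        27 is a leaf — visit 27.
      Visit 36.
      At 36: go right to 1.
        1 is a leaf — visit 1.
  Visit 22.
  At 22: no right child.

39, 13, 35, 30, 18, 3, 11, 37, 27, 36, 1, 22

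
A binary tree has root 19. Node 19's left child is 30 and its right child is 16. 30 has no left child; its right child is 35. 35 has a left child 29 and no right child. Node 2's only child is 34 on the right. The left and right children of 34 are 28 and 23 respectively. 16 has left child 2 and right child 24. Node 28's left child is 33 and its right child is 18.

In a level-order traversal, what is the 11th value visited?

33

Level-order visits nodes level by level from the root, left to right within each level.
Level 0: 19
Level 1: 30, 16
Level 2: 35, 2, 24
Level 3: 29, 34
Level 4: 28, 23
Level 5: 33, 18
Full level-order sequence: 19, 30, 16, 35, 2, 24, 29, 34, 28, 23, 33, 18.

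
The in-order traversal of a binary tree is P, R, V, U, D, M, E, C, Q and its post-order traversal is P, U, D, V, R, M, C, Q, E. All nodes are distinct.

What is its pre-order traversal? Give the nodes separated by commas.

The last element of post-order is the root; it splits in-order into left and right subtrees.
Root E: left subtree has 6 nodes {P, R, V, U, D, M}, right has 2 {C, Q}.
  Root M: left subtree has 5 nodes {P, R, V, U, D}, right has 0 { }.
    Root R: left subtree has 1 node {P}, right has 3 {V, U, D}.
      Root V: left subtree has 0 nodes { }, right has 2 {U, D}.
        Root D: left subtree has 1 node {U}, right has 0 { }.
  Root Q: left subtree has 1 node {C}, right has 0 { }.

E, M, R, P, V, D, U, Q, C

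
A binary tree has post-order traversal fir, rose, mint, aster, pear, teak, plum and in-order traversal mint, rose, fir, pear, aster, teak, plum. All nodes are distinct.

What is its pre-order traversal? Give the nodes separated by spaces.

The last element of post-order is the root; it splits in-order into left and right subtrees.
Root plum: left subtree has 6 nodes {mint, rose, fir, pear, aster, teak}, right has 0 { }.
  Root teak: left subtree has 5 nodes {mint, rose, fir, pear, aster}, right has 0 { }.
    Root pear: left subtree has 3 nodes {mint, rose, fir}, right has 1 {aster}.
      Root mint: left subtree has 0 nodes { }, right has 2 {rose, fir}.
        Root rose: left subtree has 0 nodes { }, right has 1 {fir}.

plum teak pear mint rose fir aster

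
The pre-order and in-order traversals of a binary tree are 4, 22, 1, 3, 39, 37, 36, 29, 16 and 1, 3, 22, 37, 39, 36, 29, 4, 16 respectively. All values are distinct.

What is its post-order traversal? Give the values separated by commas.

The first element of pre-order is the root; it splits in-order into left and right subtrees.
Root 4: left subtree has 7 nodes {1, 3, 22, 37, 39, 36, 29}, right has 1 {16}.
  Root 22: left subtree has 2 nodes {1, 3}, right has 4 {37, 39, 36, 29}.
    Root 1: left subtree has 0 nodes { }, right has 1 {3}.
    Root 39: left subtree has 1 node {37}, right has 2 {36, 29}.
      Root 36: left subtree has 0 nodes { }, right has 1 {29}.

3, 1, 37, 29, 36, 39, 22, 16, 4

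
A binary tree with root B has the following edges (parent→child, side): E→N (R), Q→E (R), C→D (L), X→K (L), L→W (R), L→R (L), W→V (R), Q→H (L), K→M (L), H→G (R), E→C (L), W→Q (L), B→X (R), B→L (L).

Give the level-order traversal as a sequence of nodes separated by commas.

Level-order visits nodes level by level from the root, left to right within each level.
Level 0: B
Level 1: L, X
Level 2: R, W, K
Level 3: Q, V, M
Level 4: H, E
Level 5: G, C, N
Level 6: D

B, L, X, R, W, K, Q, V, M, H, E, G, C, N, D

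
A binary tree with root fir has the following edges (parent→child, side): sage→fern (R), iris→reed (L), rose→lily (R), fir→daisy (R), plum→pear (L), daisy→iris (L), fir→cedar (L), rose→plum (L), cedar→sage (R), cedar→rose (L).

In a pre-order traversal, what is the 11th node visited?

Pre-order visits the node, then its left subtree, then its right subtree.
Visit fir.
At fir: go left to cedar.
  Visit cedar.
  At cedar: go left to rose.
    Visit rose.
    At rose: go left to plum.
      Visit plum.
      At plum: go left to pear.
        pear is a leaf — visit pear.
      At plum: no right child.
    At rose: go right to lily.
      lily is a leaf — visit lily.
  At cedar: go right to sage.
    Visit sage.
    At sage: no left child.
    At sage: go right to fern.
      fern is a leaf — visit fern.
At fir: go right to daisy.
  Visit daisy.
  At daisy: go left to iris.
    Visit iris.
    At iris: go left to reed.
      reed is a leaf — visit reed.
    At iris: no right child.
  At daisy: no right child.
Full pre-order sequence: fir, cedar, rose, plum, pear, lily, sage, fern, daisy, iris, reed.

reed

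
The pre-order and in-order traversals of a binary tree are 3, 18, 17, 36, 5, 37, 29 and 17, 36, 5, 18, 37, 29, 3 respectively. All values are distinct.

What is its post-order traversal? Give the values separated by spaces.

The first element of pre-order is the root; it splits in-order into left and right subtrees.
Root 3: left subtree has 6 nodes {17, 36, 5, 18, 37, 29}, right has 0 { }.
  Root 18: left subtree has 3 nodes {17, 36, 5}, right has 2 {37, 29}.
    Root 17: left subtree has 0 nodes { }, right has 2 {36, 5}.
      Root 36: left subtree has 0 nodes { }, right has 1 {5}.
    Root 37: left subtree has 0 nodes { }, right has 1 {29}.

5 36 17 29 37 18 3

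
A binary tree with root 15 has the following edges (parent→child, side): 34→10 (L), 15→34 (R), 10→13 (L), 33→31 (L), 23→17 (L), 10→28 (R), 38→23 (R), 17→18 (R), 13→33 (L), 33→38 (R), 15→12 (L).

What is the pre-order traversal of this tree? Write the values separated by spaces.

Pre-order visits the node, then its left subtree, then its right subtree.
Visit 15.
At 15: go left to 12.
  12 is a leaf — visit 12.
At 15: go right to 34.
  Visit 34.
  At 34: go left to 10.
    Visit 10.
    At 10: go left to 13.
      Visit 13.
      At 13: go left to 33.
        Visit 33.
        At 33: go left to 31.
          31 is a leaf — visit 31.
        At 33: go right to 38.
          Visit 38.
          At 38: no left child.
          At 38: go right to 23.
            Visit 23.
            At 23: go left to 17.
              Visit 17.
              At 17: no left child.
              At 17: go right to 18.
                18 is a leaf — visit 18.
            At 23: no right child.
      At 13: no right child.
    At 10: go right to 28.
      28 is a leaf — visit 28.
  At 34: no right child.

15 12 34 10 13 33 31 38 23 17 18 28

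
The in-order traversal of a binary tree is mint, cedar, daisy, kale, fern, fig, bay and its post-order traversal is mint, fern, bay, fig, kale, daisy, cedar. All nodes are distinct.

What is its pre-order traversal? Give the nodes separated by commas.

cedar, mint, daisy, kale, fig, fern, bay

The last element of post-order is the root; it splits in-order into left and right subtrees.
Root cedar: left subtree has 1 node {mint}, right has 5 {daisy, kale, fern, fig, bay}.
  Root daisy: left subtree has 0 nodes { }, right has 4 {kale, fern, fig, bay}.
    Root kale: left subtree has 0 nodes { }, right has 3 {fern, fig, bay}.
      Root fig: left subtree has 1 node {fern}, right has 1 {bay}.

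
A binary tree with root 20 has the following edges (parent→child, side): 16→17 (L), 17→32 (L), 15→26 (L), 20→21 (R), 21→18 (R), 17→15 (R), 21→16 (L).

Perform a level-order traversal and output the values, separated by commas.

Level-order visits nodes level by level from the root, left to right within each level.
Level 0: 20
Level 1: 21
Level 2: 16, 18
Level 3: 17
Level 4: 32, 15
Level 5: 26

20, 21, 16, 18, 17, 32, 15, 26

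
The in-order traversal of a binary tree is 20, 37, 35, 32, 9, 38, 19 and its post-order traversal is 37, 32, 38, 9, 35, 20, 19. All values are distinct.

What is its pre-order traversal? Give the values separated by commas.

19, 20, 35, 37, 9, 32, 38

The last element of post-order is the root; it splits in-order into left and right subtrees.
Root 19: left subtree has 6 nodes {20, 37, 35, 32, 9, 38}, right has 0 { }.
  Root 20: left subtree has 0 nodes { }, right has 5 {37, 35, 32, 9, 38}.
    Root 35: left subtree has 1 node {37}, right has 3 {32, 9, 38}.
      Root 9: left subtree has 1 node {32}, right has 1 {38}.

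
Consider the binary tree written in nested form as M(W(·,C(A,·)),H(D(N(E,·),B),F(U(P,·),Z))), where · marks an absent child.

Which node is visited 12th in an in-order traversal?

F

In-order visits the left subtree, then the node, then the right subtree.
At M: go left to W.
  At W: no left child.
  Visit W.
  At W: go right to C.
    At C: go left to A.
      A is a leaf — visit A.
    Visit C.
    At C: no right child.
Visit M.
At M: go right to H.
  At H: go left to D.
    At D: go left to N.
      At N: go left to E.
        E is a leaf — visit E.
      Visit N.
      At N: no right child.
    Visit D.
    At D: go right to B.
      B is a leaf — visit B.
  Visit H.
  At H: go right to F.
    At F: go left to U.
      At U: go left to P.
        P is a leaf — visit P.
      Visit U.
      At U: no right child.
    Visit F.
    At F: go right to Z.
      Z is a leaf — visit Z.
Full in-order sequence: W, A, C, M, E, N, D, B, H, P, U, F, Z.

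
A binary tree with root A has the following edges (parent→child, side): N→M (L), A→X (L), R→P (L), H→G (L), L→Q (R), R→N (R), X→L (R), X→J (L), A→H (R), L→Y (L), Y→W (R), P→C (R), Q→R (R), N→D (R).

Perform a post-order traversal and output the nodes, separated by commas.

Post-order visits the left subtree, then the right subtree, then the node.
At A: go left to X.
  At X: go left to J.
    J is a leaf — visit J.
  At X: go right to L.
    At L: go left to Y.
      At Y: no left child.
      At Y: go right to W.
        W is a leaf — visit W.
      Visit Y.
    At L: go right to Q.
      At Q: no left child.
      At Q: go right to R.
        At R: go left to P.
          At P: no left child.
          At P: go right to C.
            C is a leaf — visit C.
          Visit P.
        At R: go right to N.
          At N: go left to M.
            M is a leaf — visit M.
          At N: go right to D.
            D is a leaf — visit D.
          Visit N.
        Visit R.
      Visit Q.
    Visit L.
  Visit X.
At A: go right to H.
  At H: go left to G.
    G is a leaf — visit G.
  At H: no right child.
  Visit H.
Visit A.

J, W, Y, C, P, M, D, N, R, Q, L, X, G, H, A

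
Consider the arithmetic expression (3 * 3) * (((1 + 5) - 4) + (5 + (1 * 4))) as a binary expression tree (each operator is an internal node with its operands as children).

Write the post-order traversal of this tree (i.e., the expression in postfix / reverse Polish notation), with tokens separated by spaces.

Post-order on an expression tree gives postfix notation: for each operator, emit left operand, right operand, then the operator.

3 3 * 1 5 + 4 - 5 1 4 * + + *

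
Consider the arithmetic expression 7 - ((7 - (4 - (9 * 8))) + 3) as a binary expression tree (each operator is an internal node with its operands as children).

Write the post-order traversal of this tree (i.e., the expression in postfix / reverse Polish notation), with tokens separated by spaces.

Post-order on an expression tree gives postfix notation: for each operator, emit left operand, right operand, then the operator.

7 7 4 9 8 * - - 3 + -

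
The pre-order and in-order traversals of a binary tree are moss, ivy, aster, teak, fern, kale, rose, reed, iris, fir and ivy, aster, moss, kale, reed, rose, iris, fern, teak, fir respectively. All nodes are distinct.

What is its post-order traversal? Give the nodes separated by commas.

aster, ivy, reed, iris, rose, kale, fern, fir, teak, moss

The first element of pre-order is the root; it splits in-order into left and right subtrees.
Root moss: left subtree has 2 nodes {ivy, aster}, right has 7 {kale, reed, rose, iris, fern, teak, fir}.
  Root ivy: left subtree has 0 nodes { }, right has 1 {aster}.
  Root teak: left subtree has 5 nodes {kale, reed, rose, iris, fern}, right has 1 {fir}.
    Root fern: left subtree has 4 nodes {kale, reed, rose, iris}, right has 0 { }.
      Root kale: left subtree has 0 nodes { }, right has 3 {reed, rose, iris}.
        Root rose: left subtree has 1 node {reed}, right has 1 {iris}.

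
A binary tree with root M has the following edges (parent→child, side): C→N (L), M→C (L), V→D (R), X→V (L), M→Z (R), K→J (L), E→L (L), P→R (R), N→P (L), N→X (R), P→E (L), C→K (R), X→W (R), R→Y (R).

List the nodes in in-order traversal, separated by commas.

In-order visits the left subtree, then the node, then the right subtree.
At M: go left to C.
  At C: go left to N.
    At N: go left to P.
      At P: go left to E.
        At E: go left to L.
          L is a leaf — visit L.
        Visit E.
        At E: no right child.
      Visit P.
      At P: go right to R.
        At R: no left child.
        Visit R.
        At R: go right to Y.
          Y is a leaf — visit Y.
    Visit N.
    At N: go right to X.
      At X: go left to V.
        At V: no left child.
        Visit V.
        At V: go right to D.
          D is a leaf — visit D.
      Visit X.
      At X: go right to W.
        W is a leaf — visit W.
  Visit C.
  At C: go right to K.
    At K: go left to J.
      J is a leaf — visit J.
    Visit K.
    At K: no right child.
Visit M.
At M: go right to Z.
  Z is a leaf — visit Z.

L, E, P, R, Y, N, V, D, X, W, C, J, K, M, Z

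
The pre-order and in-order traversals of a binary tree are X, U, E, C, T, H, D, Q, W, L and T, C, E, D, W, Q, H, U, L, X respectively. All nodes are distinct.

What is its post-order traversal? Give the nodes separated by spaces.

T C W Q D H E L U X

The first element of pre-order is the root; it splits in-order into left and right subtrees.
Root X: left subtree has 9 nodes {T, C, E, D, W, Q, H, U, L}, right has 0 { }.
  Root U: left subtree has 7 nodes {T, C, E, D, W, Q, H}, right has 1 {L}.
    Root E: left subtree has 2 nodes {T, C}, right has 4 {D, W, Q, H}.
      Root C: left subtree has 1 node {T}, right has 0 { }.
      Root H: left subtree has 3 nodes {D, W, Q}, right has 0 { }.
        Root D: left subtree has 0 nodes { }, right has 2 {W, Q}.
          Root Q: left subtree has 1 node {W}, right has 0 { }.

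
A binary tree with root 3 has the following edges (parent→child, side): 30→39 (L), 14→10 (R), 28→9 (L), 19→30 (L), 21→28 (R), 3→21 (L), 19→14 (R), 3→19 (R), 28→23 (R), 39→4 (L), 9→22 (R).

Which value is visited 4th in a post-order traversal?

Post-order visits the left subtree, then the right subtree, then the node.
At 3: go left to 21.
  At 21: no left child.
  At 21: go right to 28.
    At 28: go left to 9.
      At 9: no left child.
      At 9: go right to 22.
        22 is a leaf — visit 22.
      Visit 9.
    At 28: go right to 23.
      23 is a leaf — visit 23.
    Visit 28.
  Visit 21.
At 3: go right to 19.
  At 19: go left to 30.
    At 30: go left to 39.
      At 39: go left to 4.
        4 is a leaf — visit 4.
      At 39: no right child.
      Visit 39.
    At 30: no right child.
    Visit 30.
  At 19: go right to 14.
    At 14: no left child.
    At 14: go right to 10.
      10 is a leaf — visit 10.
    Visit 14.
  Visit 19.
Visit 3.
Full post-order sequence: 22, 9, 23, 28, 21, 4, 39, 30, 10, 14, 19, 3.

28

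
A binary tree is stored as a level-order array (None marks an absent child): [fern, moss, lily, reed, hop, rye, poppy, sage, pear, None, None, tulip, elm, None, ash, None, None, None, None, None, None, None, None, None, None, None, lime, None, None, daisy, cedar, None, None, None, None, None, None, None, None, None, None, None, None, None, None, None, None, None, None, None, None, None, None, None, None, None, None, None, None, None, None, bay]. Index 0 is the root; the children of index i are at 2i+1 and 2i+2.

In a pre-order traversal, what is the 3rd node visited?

reed

Pre-order visits the node, then its left subtree, then its right subtree.
Visit fern.
At fern: go left to moss.
  Visit moss.
  At moss: go left to reed.
    Visit reed.
    At reed: go left to sage.
      sage is a leaf — visit sage.
    At reed: go right to pear.
      pear is a leaf — visit pear.
  At moss: go right to hop.
    hop is a leaf — visit hop.
At fern: go right to lily.
  Visit lily.
  At lily: go left to rye.
    Visit rye.
    At rye: go left to tulip.
      tulip is a leaf — visit tulip.
    At rye: go right to elm.
      Visit elm.
      At elm: no left child.
      At elm: go right to lime.
        lime is a leaf — visit lime.
  At lily: go right to poppy.
    Visit poppy.
    At poppy: no left child.
    At poppy: go right to ash.
      Visit ash.
      At ash: go left to daisy.
        daisy is a leaf — visit daisy.
      At ash: go right to cedar.
        Visit cedar.
        At cedar: go left to bay.
          bay is a leaf — visit bay.
        At cedar: no right child.
Full pre-order sequence: fern, moss, reed, sage, pear, hop, lily, rye, tulip, elm, lime, poppy, ash, daisy, cedar, bay.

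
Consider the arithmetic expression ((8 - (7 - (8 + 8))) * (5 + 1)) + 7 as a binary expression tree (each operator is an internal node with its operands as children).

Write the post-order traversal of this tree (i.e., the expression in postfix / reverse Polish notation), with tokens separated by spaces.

Post-order on an expression tree gives postfix notation: for each operator, emit left operand, right operand, then the operator.

8 7 8 8 + - - 5 1 + * 7 +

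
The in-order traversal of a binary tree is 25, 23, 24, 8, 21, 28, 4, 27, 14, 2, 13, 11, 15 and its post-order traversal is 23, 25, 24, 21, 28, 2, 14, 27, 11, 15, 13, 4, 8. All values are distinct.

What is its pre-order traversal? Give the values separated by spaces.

8 24 25 23 4 28 21 13 27 14 2 15 11

The last element of post-order is the root; it splits in-order into left and right subtrees.
Root 8: left subtree has 3 nodes {25, 23, 24}, right has 9 {21, 28, 4, 27, 14, 2, 13, 11, 15}.
  Root 24: left subtree has 2 nodes {25, 23}, right has 0 { }.
    Root 25: left subtree has 0 nodes { }, right has 1 {23}.
  Root 4: left subtree has 2 nodes {21, 28}, right has 6 {27, 14, 2, 13, 11, 15}.
    Root 28: left subtree has 1 node {21}, right has 0 { }.
    Root 13: left subtree has 3 nodes {27, 14, 2}, right has 2 {11, 15}.
      Root 27: left subtree has 0 nodes { }, right has 2 {14, 2}.
        Root 14: left subtree has 0 nodes { }, right has 1 {2}.
      Root 15: left subtree has 1 node {11}, right has 0 { }.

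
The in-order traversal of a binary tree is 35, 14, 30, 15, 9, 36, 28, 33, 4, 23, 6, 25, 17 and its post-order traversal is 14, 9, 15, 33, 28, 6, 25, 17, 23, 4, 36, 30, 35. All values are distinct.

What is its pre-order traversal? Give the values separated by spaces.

35 30 14 36 15 9 4 28 33 23 17 25 6

The last element of post-order is the root; it splits in-order into left and right subtrees.
Root 35: left subtree has 0 nodes { }, right has 12 {14, 30, 15, 9, 36, 28, 33, 4, 23, 6, 25, 17}.
  Root 30: left subtree has 1 node {14}, right has 10 {15, 9, 36, 28, 33, 4, 23, 6, 25, 17}.
    Root 36: left subtree has 2 nodes {15, 9}, right has 7 {28, 33, 4, 23, 6, 25, 17}.
      Root 15: left subtree has 0 nodes { }, right has 1 {9}.
      Root 4: left subtree has 2 nodes {28, 33}, right has 4 {23, 6, 25, 17}.
        Root 28: left subtree has 0 nodes { }, right has 1 {33}.
        Root 23: left subtree has 0 nodes { }, right has 3 {6, 25, 17}.
          Root 17: left subtree has 2 nodes {6, 25}, right has 0 { }.
            Root 25: left subtree has 1 node {6}, right has 0 { }.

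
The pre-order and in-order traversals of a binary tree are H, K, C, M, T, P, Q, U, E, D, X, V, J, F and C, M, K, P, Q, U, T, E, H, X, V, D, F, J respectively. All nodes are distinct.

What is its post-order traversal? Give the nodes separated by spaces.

M C U Q P E T K V X F J D H

The first element of pre-order is the root; it splits in-order into left and right subtrees.
Root H: left subtree has 8 nodes {C, M, K, P, Q, U, T, E}, right has 5 {X, V, D, F, J}.
  Root K: left subtree has 2 nodes {C, M}, right has 5 {P, Q, U, T, E}.
    Root C: left subtree has 0 nodes { }, right has 1 {M}.
    Root T: left subtree has 3 nodes {P, Q, U}, right has 1 {E}.
      Root P: left subtree has 0 nodes { }, right has 2 {Q, U}.
        Root Q: left subtree has 0 nodes { }, right has 1 {U}.
  Root D: left subtree has 2 nodes {X, V}, right has 2 {F, J}.
    Root X: left subtree has 0 nodes { }, right has 1 {V}.
    Root J: left subtree has 1 node {F}, right has 0 { }.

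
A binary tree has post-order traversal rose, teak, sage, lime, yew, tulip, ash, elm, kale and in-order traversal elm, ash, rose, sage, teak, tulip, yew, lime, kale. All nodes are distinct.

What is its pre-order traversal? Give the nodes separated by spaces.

kale elm ash tulip sage rose teak yew lime

The last element of post-order is the root; it splits in-order into left and right subtrees.
Root kale: left subtree has 8 nodes {elm, ash, rose, sage, teak, tulip, yew, lime}, right has 0 { }.
  Root elm: left subtree has 0 nodes { }, right has 7 {ash, rose, sage, teak, tulip, yew, lime}.
    Root ash: left subtree has 0 nodes { }, right has 6 {rose, sage, teak, tulip, yew, lime}.
      Root tulip: left subtree has 3 nodes {rose, sage, teak}, right has 2 {yew, lime}.
        Root sage: left subtree has 1 node {rose}, right has 1 {teak}.
        Root yew: left subtree has 0 nodes { }, right has 1 {lime}.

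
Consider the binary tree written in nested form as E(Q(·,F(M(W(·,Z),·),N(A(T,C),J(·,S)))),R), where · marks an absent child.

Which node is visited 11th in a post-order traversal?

Post-order visits the left subtree, then the right subtree, then the node.
At E: go left to Q.
  At Q: no left child.
  At Q: go right to F.
    At F: go left to M.
      At M: go left to W.
        At W: no left child.
        At W: go right to Z.
          Z is a leaf — visit Z.
        Visit W.
      At M: no right child.
      Visit M.
    At F: go right to N.
      At N: go left to A.
        At A: go left to T.
          T is a leaf — visit T.
        At A: go right to C.
          C is a leaf — visit C.
        Visit A.
      At N: go right to J.
        At J: no left child.
        At J: go right to S.
          S is a leaf — visit S.
        Visit J.
      Visit N.
    Visit F.
  Visit Q.
At E: go right to R.
  R is a leaf — visit R.
Visit E.
Full post-order sequence: Z, W, M, T, C, A, S, J, N, F, Q, R, E.

Q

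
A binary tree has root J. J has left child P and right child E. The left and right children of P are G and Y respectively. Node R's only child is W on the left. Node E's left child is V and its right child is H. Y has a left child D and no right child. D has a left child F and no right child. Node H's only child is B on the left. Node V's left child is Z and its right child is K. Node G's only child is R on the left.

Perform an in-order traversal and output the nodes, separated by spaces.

In-order visits the left subtree, then the node, then the right subtree.
At J: go left to P.
  At P: go left to G.
    At G: go left to R.
      At R: go left to W.
        W is a leaf — visit W.
      Visit R.
      At R: no right child.
    Visit G.
    At G: no right child.
  Visit P.
  At P: go right to Y.
    At Y: go left to D.
      At D: go left to F.
        F is a leaf — visit F.
      Visit D.
      At D: no right child.
    Visit Y.
    At Y: no right child.
Visit J.
At J: go right to E.
  At E: go left to V.
    At V: go left to Z.
      Z is a leaf — visit Z.
    Visit V.
    At V: go right to K.
      K is a leaf — visit K.
  Visit E.
  At E: go right to H.
    At H: go left to B.
      B is a leaf — visit B.
    Visit H.
    At H: no right child.

W R G P F D Y J Z V K E B H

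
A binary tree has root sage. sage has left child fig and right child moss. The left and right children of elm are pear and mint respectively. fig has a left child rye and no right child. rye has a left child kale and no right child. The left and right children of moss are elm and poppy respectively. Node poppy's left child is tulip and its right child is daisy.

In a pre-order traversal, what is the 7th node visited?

Pre-order visits the node, then its left subtree, then its right subtree.
Visit sage.
At sage: go left to fig.
  Visit fig.
  At fig: go left to rye.
    Visit rye.
    At rye: go left to kale.
      kale is a leaf — visit kale.
    At rye: no right child.
  At fig: no right child.
At sage: go right to moss.
  Visit moss.
  At moss: go left to elm.
    Visit elm.
    At elm: go left to pear.
      pear is a leaf — visit pear.
    At elm: go right to mint.
      mint is a leaf — visit mint.
  At moss: go right to poppy.
    Visit poppy.
    At poppy: go left to tulip.
      tulip is a leaf — visit tulip.
    At poppy: go right to daisy.
      daisy is a leaf — visit daisy.
Full pre-order sequence: sage, fig, rye, kale, moss, elm, pear, mint, poppy, tulip, daisy.

pear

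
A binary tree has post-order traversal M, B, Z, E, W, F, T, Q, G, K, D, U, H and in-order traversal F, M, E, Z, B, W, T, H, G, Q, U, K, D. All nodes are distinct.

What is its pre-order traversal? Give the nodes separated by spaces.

H T F W E M Z B U G Q D K

The last element of post-order is the root; it splits in-order into left and right subtrees.
Root H: left subtree has 7 nodes {F, M, E, Z, B, W, T}, right has 5 {G, Q, U, K, D}.
  Root T: left subtree has 6 nodes {F, M, E, Z, B, W}, right has 0 { }.
    Root F: left subtree has 0 nodes { }, right has 5 {M, E, Z, B, W}.
      Root W: left subtree has 4 nodes {M, E, Z, B}, right has 0 { }.
        Root E: left subtree has 1 node {M}, right has 2 {Z, B}.
          Root Z: left subtree has 0 nodes { }, right has 1 {B}.
  Root U: left subtree has 2 nodes {G, Q}, right has 2 {K, D}.
    Root G: left subtree has 0 nodes { }, right has 1 {Q}.
    Root D: left subtree has 1 node {K}, right has 0 { }.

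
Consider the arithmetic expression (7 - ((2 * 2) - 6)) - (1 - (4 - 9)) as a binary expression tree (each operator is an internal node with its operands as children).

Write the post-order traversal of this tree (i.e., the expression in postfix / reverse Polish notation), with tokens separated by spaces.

7 2 2 * 6 - - 1 4 9 - - -

Post-order on an expression tree gives postfix notation: for each operator, emit left operand, right operand, then the operator.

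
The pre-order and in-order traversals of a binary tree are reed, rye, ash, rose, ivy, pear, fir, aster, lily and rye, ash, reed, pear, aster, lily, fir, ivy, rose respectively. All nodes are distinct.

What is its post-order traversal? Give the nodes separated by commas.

The first element of pre-order is the root; it splits in-order into left and right subtrees.
Root reed: left subtree has 2 nodes {rye, ash}, right has 6 {pear, aster, lily, fir, ivy, rose}.
  Root rye: left subtree has 0 nodes { }, right has 1 {ash}.
  Root rose: left subtree has 5 nodes {pear, aster, lily, fir, ivy}, right has 0 { }.
    Root ivy: left subtree has 4 nodes {pear, aster, lily, fir}, right has 0 { }.
      Root pear: left subtree has 0 nodes { }, right has 3 {aster, lily, fir}.
        Root fir: left subtree has 2 nodes {aster, lily}, right has 0 { }.
          Root aster: left subtree has 0 nodes { }, right has 1 {lily}.

ash, rye, lily, aster, fir, pear, ivy, rose, reed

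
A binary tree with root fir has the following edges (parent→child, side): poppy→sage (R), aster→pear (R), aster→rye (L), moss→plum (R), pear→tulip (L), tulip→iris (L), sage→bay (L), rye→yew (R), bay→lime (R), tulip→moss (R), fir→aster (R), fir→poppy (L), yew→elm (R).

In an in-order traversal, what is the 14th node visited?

In-order visits the left subtree, then the node, then the right subtree.
At fir: go left to poppy.
  At poppy: no left child.
  Visit poppy.
  At poppy: go right to sage.
    At sage: go left to bay.
      At bay: no left child.
      Visit bay.
      At bay: go right to lime.
        lime is a leaf — visit lime.
    Visit sage.
    At sage: no right child.
Visit fir.
At fir: go right to aster.
  At aster: go left to rye.
    At rye: no left child.
    Visit rye.
    At rye: go right to yew.
      At yew: no left child.
      Visit yew.
      At yew: go right to elm.
        elm is a leaf — visit elm.
  Visit aster.
  At aster: go right to pear.
    At pear: go left to tulip.
      At tulip: go left to iris.
        iris is a leaf — visit iris.
      Visit tulip.
      At tulip: go right to moss.
        At moss: no left child.
        Visit moss.
        At moss: go right to plum.
          plum is a leaf — visit plum.
    Visit pear.
    At pear: no right child.
Full in-order sequence: poppy, bay, lime, sage, fir, rye, yew, elm, aster, iris, tulip, moss, plum, pear.

pear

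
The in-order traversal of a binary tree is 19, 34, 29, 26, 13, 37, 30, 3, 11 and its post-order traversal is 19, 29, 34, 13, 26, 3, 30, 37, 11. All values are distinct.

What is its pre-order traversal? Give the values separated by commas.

11, 37, 26, 34, 19, 29, 13, 30, 3

The last element of post-order is the root; it splits in-order into left and right subtrees.
Root 11: left subtree has 8 nodes {19, 34, 29, 26, 13, 37, 30, 3}, right has 0 { }.
  Root 37: left subtree has 5 nodes {19, 34, 29, 26, 13}, right has 2 {30, 3}.
    Root 26: left subtree has 3 nodes {19, 34, 29}, right has 1 {13}.
      Root 34: left subtree has 1 node {19}, right has 1 {29}.
    Root 30: left subtree has 0 nodes { }, right has 1 {3}.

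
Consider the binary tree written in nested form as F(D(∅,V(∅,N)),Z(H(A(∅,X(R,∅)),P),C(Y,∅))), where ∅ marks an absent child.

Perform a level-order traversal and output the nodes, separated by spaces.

F D Z V H C N A P Y X R

Level-order visits nodes level by level from the root, left to right within each level.
Level 0: F
Level 1: D, Z
Level 2: V, H, C
Level 3: N, A, P, Y
Level 4: X
Level 5: R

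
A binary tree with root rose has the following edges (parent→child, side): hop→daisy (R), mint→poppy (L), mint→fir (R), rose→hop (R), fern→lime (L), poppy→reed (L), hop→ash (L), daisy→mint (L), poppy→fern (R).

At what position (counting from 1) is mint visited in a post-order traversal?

Post-order visits the left subtree, then the right subtree, then the node.
At rose: no left child.
At rose: go right to hop.
  At hop: go left to ash.
    ash is a leaf — visit ash.
  At hop: go right to daisy.
    At daisy: go left to mint.
      At mint: go left to poppy.
        At poppy: go left to reed.
          reed is a leaf — visit reed.
        At poppy: go right to fern.
          At fern: go left to lime.
            lime is a leaf — visit lime.
          At fern: no right child.
          Visit fern.
        Visit poppy.
      At mint: go right to fir.
        fir is a leaf — visit fir.
      Visit mint.
    At daisy: no right child.
    Visit daisy.
  Visit hop.
Visit rose.
Full post-order sequence: ash, reed, lime, fern, poppy, fir, mint, daisy, hop, rose.

7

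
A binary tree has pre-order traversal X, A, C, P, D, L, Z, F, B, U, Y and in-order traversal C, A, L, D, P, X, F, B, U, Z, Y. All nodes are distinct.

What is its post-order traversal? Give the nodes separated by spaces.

The first element of pre-order is the root; it splits in-order into left and right subtrees.
Root X: left subtree has 5 nodes {C, A, L, D, P}, right has 5 {F, B, U, Z, Y}.
  Root A: left subtree has 1 node {C}, right has 3 {L, D, P}.
    Root P: left subtree has 2 nodes {L, D}, right has 0 { }.
      Root D: left subtree has 1 node {L}, right has 0 { }.
  Root Z: left subtree has 3 nodes {F, B, U}, right has 1 {Y}.
    Root F: left subtree has 0 nodes { }, right has 2 {B, U}.
      Root B: left subtree has 0 nodes { }, right has 1 {U}.

C L D P A U B F Y Z X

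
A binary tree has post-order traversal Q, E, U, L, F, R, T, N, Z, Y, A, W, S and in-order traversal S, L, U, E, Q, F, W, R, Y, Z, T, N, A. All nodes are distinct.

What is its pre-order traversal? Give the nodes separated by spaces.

S W F L U E Q A Y R Z N T

The last element of post-order is the root; it splits in-order into left and right subtrees.
Root S: left subtree has 0 nodes { }, right has 12 {L, U, E, Q, F, W, R, Y, Z, T, N, A}.
  Root W: left subtree has 5 nodes {L, U, E, Q, F}, right has 6 {R, Y, Z, T, N, A}.
    Root F: left subtree has 4 nodes {L, U, E, Q}, right has 0 { }.
      Root L: left subtree has 0 nodes { }, right has 3 {U, E, Q}.
        Root U: left subtree has 0 nodes { }, right has 2 {E, Q}.
          Root E: left subtree has 0 nodes { }, right has 1 {Q}.
    Root A: left subtree has 5 nodes {R, Y, Z, T, N}, right has 0 { }.
      Root Y: left subtree has 1 node {R}, right has 3 {Z, T, N}.
        Root Z: left subtree has 0 nodes { }, right has 2 {T, N}.
          Root N: left subtree has 1 node {T}, right has 0 { }.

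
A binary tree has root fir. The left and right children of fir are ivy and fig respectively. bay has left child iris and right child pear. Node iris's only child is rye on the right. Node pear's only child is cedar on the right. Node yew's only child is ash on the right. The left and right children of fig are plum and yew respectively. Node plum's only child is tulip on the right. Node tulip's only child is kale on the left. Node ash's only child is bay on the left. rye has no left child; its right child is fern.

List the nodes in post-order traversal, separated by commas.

ivy, kale, tulip, plum, fern, rye, iris, cedar, pear, bay, ash, yew, fig, fir

Post-order visits the left subtree, then the right subtree, then the node.
At fir: go left to ivy.
  ivy is a leaf — visit ivy.
At fir: go right to fig.
  At fig: go left to plum.
    At plum: no left child.
    At plum: go right to tulip.
      At tulip: go left to kale.
        kale is a leaf — visit kale.
      At tulip: no right child.
      Visit tulip.
    Visit plum.
  At fig: go right to yew.
    At yew: no left child.
    At yew: go right to ash.
      At ash: go left to bay.
        At bay: go left to iris.
          At iris: no left child.
          At iris: go right to rye.
            At rye: no left child.
            At rye: go right to fern.
              fern is a leaf — visit fern.
            Visit rye.
          Visit iris.
        At bay: go right to pear.
          At pear: no left child.
          At pear: go right to cedar.
            cedar is a leaf — visit cedar.
          Visit pear.
        Visit bay.
      At ash: no right child.
      Visit ash.
    Visit yew.
  Visit fig.
Visit fir.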